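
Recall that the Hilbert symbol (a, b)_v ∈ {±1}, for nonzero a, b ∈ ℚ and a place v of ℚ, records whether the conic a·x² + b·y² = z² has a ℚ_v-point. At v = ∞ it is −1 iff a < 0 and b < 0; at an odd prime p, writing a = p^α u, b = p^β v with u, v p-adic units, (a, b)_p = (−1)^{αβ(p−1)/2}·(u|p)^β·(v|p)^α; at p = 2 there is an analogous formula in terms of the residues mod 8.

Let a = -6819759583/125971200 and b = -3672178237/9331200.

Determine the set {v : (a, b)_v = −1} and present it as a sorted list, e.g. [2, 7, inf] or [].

[13, inf]

(a, b) ≡ (-21, -26) mod (ℚ^×)²; places V = {2, 3, 5, 7, 13, ∞}.
(a,b)_∞: sgn(-21)=−, sgn(-26)=−, so -1.
(a,b)_2: α=-8, β=-9; u≡3, v≡3 (mod 8); ε(u)ε(v)=1·1, αω(v)=-8·1, βω(u)=-9·1; sum ≡ 0  ⇒  +1.
(a,b)_13: α=2, u≡11; β=1, v≡6 (mod 13); (11|13)=-1, (6|13)=-1; sign (−1)^0·-1^1·-1^2 = -1.
(a,b)_7: α=9, u≡4; β=10, v≡2 (mod 7); (4|7)=+1, (2|7)=+1; sign (−1)^0·+1^10·+1^9 = +1.
(a,b)_3: α=-9, u≡2; β=-6, v≡1 (mod 3); (2|3)=-1, (1|3)=+1; sign (−1)^0·-1^-6·+1^-9 = +1.
(a,b)_5: α=-2, u≡4; β=-2, v≡1 (mod 5); (4|5)=+1, (1|5)=+1; sign (−1)^0·+1^-2·+1^-2 = +1.
|Ram(-21, -26)| = 2, even; anisotropic at {13, ∞}.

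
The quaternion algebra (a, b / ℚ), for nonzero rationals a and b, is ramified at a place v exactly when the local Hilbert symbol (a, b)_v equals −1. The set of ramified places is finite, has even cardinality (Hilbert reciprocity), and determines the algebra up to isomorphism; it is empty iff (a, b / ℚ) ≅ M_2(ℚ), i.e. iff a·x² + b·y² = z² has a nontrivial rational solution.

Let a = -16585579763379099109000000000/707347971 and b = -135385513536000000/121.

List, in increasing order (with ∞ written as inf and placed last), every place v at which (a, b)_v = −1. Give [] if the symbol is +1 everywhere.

Mod squares: a ≡ -226135910, b ≡ -881049. Check v ∈ {∞, 2, 3, 5, 7, 11, 13, 19, 29, 41}.
v=41: a=41^1·(≡30), b=41^1·(≡23) mod 41; (30|41)=-1, (23|41)=+1; (−1)^{1·1·20}·(-1)^1·(+1)^1 = -1.
v=∞: -226135910 < 0 and -881049 < 0  ⇒  (a,b)_∞ = -1.
v=7: a=7^11·(≡5), b=7^4·(≡3) mod 7; (5|7)=-1, (3|7)=-1; (−1)^{11·4·3}·(-1)^4·(-1)^11 = -1.
v=29: a=29^1·(≡25), b=29^1·(≡15) mod 29; (25|29)=+1, (15|29)=-1; (−1)^{1·1·14}·(+1)^1·(-1)^1 = -1.
v=3: a=3^-12·(≡1), b=3^1·(≡2) mod 3; (1|3)=+1, (2|3)=-1; (−1)^{-12·1·1}·(+1)^1·(-1)^-12 = +1.
v=5: a=5^9·(≡2), b=5^6·(≡1) mod 5; (2|5)=-1, (1|5)=+1; (−1)^{9·6·2}·(-1)^6·(+1)^9 = +1.
v=11: a=11^-3·(≡6), b=11^-2·(≡2) mod 11; (6|11)=-1, (2|11)=-1; (−1)^{-3·-2·5}·(-1)^-2·(-1)^-3 = -1.
v=19: a=19^1·(≡2), b=19^1·(≡8) mod 19; (2|19)=-1, (8|19)=-1; (−1)^{1·1·9}·(-1)^1·(-1)^1 = -1.
v=2: v_2(a)=9, v_2(b)=12; units ≡ 5, 7 (mod 8); ε·ε+αω+βω = 0·1+9·0+12·1 ≡ 0  ⇒  (a,b)_2 = +1.
v=13: a=13^5·(≡4), b=13^1·(≡9) mod 13; (4|13)=+1, (9|13)=+1; (−1)^{5·1·6}·(+1)^1·(+1)^5 = +1.
Ram(-226135910, -881049) = {7, 11, 19, 29, 41, ∞}; no ℚ_7-point on the conic.

[7, 11, 19, 29, 41, inf]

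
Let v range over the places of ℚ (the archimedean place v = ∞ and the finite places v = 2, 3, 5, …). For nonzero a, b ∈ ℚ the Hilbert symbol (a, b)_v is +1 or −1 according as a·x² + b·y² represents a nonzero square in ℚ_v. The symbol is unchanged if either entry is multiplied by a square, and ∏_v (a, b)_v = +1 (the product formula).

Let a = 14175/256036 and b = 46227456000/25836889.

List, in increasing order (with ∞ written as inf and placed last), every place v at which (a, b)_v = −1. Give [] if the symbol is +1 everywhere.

[2, 5, 7, 11]

(a, b) ≡ (7, 3135) mod (ℚ^×)²; places V = {2, 3, 5, 7, 11, 13, 17, 19, 23, ∞}.
(a,b)_2: α=-2, β=16; u≡7, v≡7 (mod 8); ε(u)ε(v)=1·1, αω(v)=-2·0, βω(u)=16·0; sum ≡ 1  ⇒  -1.
(a,b)_23: α=-2, u≡7; β=-2, v≡14 (mod 23); (7|23)=-1, (14|23)=-1; sign (−1)^0·-1^-2·-1^-2 = +1.
(a,b)_7: α=1, u≡4; β=0, v≡5 (mod 7); (4|7)=+1, (5|7)=-1; sign (−1)^0·+1^0·-1^1 = -1.
(a,b)_11: α=-2, u≡10; β=1, v≡10 (mod 11); (10|11)=-1, (10|11)=-1; sign (−1)^0·-1^1·-1^-2 = -1.
(a,b)_5: α=2, u≡2; β=3, v≡2 (mod 5); (2|5)=-1, (2|5)=-1; sign (−1)^0·-1^3·-1^2 = -1.
(a,b)_13: α=0, u≡5; β=-2, v≡11 (mod 13); (5|13)=-1, (11|13)=-1; sign (−1)^0·-1^-2·-1^0 = +1.
(a,b)_17: α=0, u≡3; β=-2, v≡3 (mod 17); (3|17)=-1, (3|17)=-1; sign (−1)^0·-1^-2·-1^0 = +1.
(a,b)_∞: sgn(7)=+, sgn(3135)=+, so +1.
(a,b)_19: α=0, u≡7; β=1, v≡18 (mod 19); (7|19)=+1, (18|19)=-1; sign (−1)^0·+1^1·-1^0 = +1.
(a,b)_3: α=4, u≡1; β=3, v≡1 (mod 3); (1|3)=+1, (1|3)=+1; sign (−1)^0·+1^3·+1^4 = +1.
Ram(7, 3135) = {2, 5, 7, 11}; no ℚ_2-point on the conic.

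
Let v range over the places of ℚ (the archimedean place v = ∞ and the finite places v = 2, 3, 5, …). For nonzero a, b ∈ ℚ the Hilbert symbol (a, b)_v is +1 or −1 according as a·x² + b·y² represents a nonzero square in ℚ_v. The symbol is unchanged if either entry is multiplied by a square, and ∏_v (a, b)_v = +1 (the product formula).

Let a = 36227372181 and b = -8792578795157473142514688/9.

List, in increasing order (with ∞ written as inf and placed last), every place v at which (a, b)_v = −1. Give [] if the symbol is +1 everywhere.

Mod squares: a ≡ 4389, b ≡ -17017. Check v ∈ {∞, 2, 3, 7, 11, 13, 17, 19}.
v=11: a=11^1·(≡1), b=11^3·(≡4) mod 11; (1|11)=+1, (4|11)=+1; (−1)^{1·3·5}·(+1)^3·(+1)^1 = -1.
v=∞: 4389 > 0 and -17017 < 0  ⇒  (a,b)_∞ = +1.
v=7: a=7^1·(≡1), b=7^3·(≡3) mod 7; (1|7)=+1, (3|7)=-1; (−1)^{1·3·3}·(+1)^3·(-1)^1 = +1.
v=17: a=17^2·(≡3), b=17^3·(≡16) mod 17; (3|17)=-1, (16|17)=+1; (−1)^{2·3·8}·(-1)^3·(+1)^2 = -1.
v=13: a=13^4·(≡11), b=13^9·(≡12) mod 13; (11|13)=-1, (12|13)=+1; (−1)^{4·9·6}·(-1)^9·(+1)^4 = -1.
v=19: a=19^1·(≡10), b=19^2·(≡6) mod 19; (10|19)=-1, (6|19)=+1; (−1)^{1·2·9}·(-1)^2·(+1)^1 = +1.
v=2: v_2(a)=0, v_2(b)=10; units ≡ 5, 7 (mod 8); ε·ε+αω+βω = 0·1+0·0+10·1 ≡ 0  ⇒  (a,b)_2 = +1.
v=3: a=3^1·(≡2), b=3^-2·(≡2) mod 3; (2|3)=-1, (2|3)=-1; (−1)^{1·-2·1}·(-1)^-2·(-1)^1 = -1.
|Ram(4389, -17017)| = 4, even; anisotropic at {3, 11, 13, 17}.

[3, 11, 13, 17]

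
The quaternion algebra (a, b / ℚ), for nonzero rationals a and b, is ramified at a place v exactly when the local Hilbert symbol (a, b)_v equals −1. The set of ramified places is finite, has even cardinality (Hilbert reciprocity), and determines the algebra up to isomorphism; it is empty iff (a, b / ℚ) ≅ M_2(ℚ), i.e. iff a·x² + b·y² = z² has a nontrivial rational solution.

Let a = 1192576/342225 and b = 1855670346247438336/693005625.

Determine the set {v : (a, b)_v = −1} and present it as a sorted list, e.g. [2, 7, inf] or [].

[2, 7, 19, 47]

(a, b) ≡ (154, 805486) mod (ℚ^×)²; places V = {2, 3, 5, 7, 11, 13, 19, 41, 47, ∞}.
(a,b)_47: α=0, u≡26; β=1, v≡15 (mod 47); (26|47)=-1, (15|47)=-1; sign (−1)^0·-1^1·-1^0 = -1.
(a,b)_3: α=-4, u≡1; β=-8, v≡1 (mod 3); (1|3)=+1, (1|3)=+1; sign (−1)^0·+1^-8·+1^-4 = +1.
(a,b)_7: α=1, u≡1; β=4, v≡6 (mod 7); (1|7)=+1, (6|7)=-1; sign (−1)^0·+1^4·-1^1 = -1.
(a,b)_41: α=0, u≡16; β=1, v≡17 (mod 41); (16|41)=+1, (17|41)=-1; sign (−1)^0·+1^1·-1^0 = +1.
(a,b)_19: α=0, u≡18; β=1, v≡5 (mod 19); (18|19)=-1, (5|19)=+1; sign (−1)^0·-1^1·+1^0 = -1.
(a,b)_2: α=7, β=17; u≡5, v≡7 (mod 8); ε(u)ε(v)=0·1, αω(v)=7·0, βω(u)=17·1; sum ≡ 1  ⇒  -1.
(a,b)_∞: sgn(154)=+, sgn(805486)=+, so +1.
(a,b)_11: α=3, u≡4; β=5, v≡7 (mod 11); (4|11)=+1, (7|11)=-1; sign (−1)^1·+1^5·-1^3 = +1.
(a,b)_13: α=-2, u≡6; β=-2, v≡2 (mod 13); (6|13)=-1, (2|13)=-1; sign (−1)^0·-1^-2·-1^-2 = +1.
(a,b)_5: α=-2, u≡4; β=-4, v≡4 (mod 5); (4|5)=+1, (4|5)=+1; sign (−1)^0·+1^-4·+1^-2 = +1.
|Ram(154, 805486)| = 4, even; anisotropic at {2, 7, 19, 47}.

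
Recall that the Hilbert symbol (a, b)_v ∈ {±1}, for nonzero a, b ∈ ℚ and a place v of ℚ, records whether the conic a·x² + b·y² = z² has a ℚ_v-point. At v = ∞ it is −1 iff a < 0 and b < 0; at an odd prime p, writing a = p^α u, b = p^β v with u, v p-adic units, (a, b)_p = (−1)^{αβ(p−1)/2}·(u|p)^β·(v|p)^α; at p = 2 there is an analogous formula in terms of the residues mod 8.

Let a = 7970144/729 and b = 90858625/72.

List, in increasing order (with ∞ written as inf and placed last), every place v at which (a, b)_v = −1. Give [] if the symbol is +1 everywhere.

Mod squares: a ≡ 10166, b ≡ 43010. Check v ∈ {∞, 2, 3, 5, 7, 11, 13, 17, 23}.
v=∞: 10166 > 0 and 43010 > 0  ⇒  (a,b)_∞ = +1.
v=17: a=17^1·(≡14), b=17^1·(≡3) mod 17; (14|17)=-1, (3|17)=-1; (−1)^{1·1·8}·(-1)^1·(-1)^1 = +1.
v=3: a=3^-6·(≡2), b=3^-2·(≡2) mod 3; (2|3)=-1, (2|3)=-1; (−1)^{-6·-2·1}·(-1)^-2·(-1)^-6 = +1.
v=7: a=7^2·(≡4), b=7^0·(≡2) mod 7; (4|7)=+1, (2|7)=+1; (−1)^{2·0·3}·(+1)^0·(+1)^2 = +1.
v=13: a=13^1·(≡8), b=13^2·(≡7) mod 13; (8|13)=-1, (7|13)=-1; (−1)^{1·2·6}·(-1)^2·(-1)^1 = -1.
v=2: v_2(a)=5, v_2(b)=-3; units ≡ 3, 1 (mod 8); ε·ε+αω+βω = 1·0+5·0+-3·1 ≡ 1  ⇒  (a,b)_2 = -1.
v=23: a=23^1·(≡15), b=23^1·(≡11) mod 23; (15|23)=-1, (11|23)=-1; (−1)^{1·1·11}·(-1)^1·(-1)^1 = -1.
v=11: a=11^0·(≡2), b=11^1·(≡5) mod 11; (2|11)=-1, (5|11)=+1; (−1)^{0·1·5}·(-1)^1·(+1)^0 = -1.
v=5: a=5^0·(≡1), b=5^3·(≡2) mod 5; (1|5)=+1, (2|5)=-1; (−1)^{0·3·2}·(+1)^3·(-1)^0 = +1.
(10166, 43010 / ℚ) ramifies at {2, 11, 13, 23}: a division algebra.

[2, 11, 13, 23]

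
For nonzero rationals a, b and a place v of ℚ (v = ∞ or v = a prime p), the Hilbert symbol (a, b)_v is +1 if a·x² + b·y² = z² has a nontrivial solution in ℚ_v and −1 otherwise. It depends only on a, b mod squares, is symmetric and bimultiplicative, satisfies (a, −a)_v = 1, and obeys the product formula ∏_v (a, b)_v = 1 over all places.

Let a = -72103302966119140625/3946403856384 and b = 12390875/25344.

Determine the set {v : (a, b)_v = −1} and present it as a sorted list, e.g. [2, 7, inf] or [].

Mod squares: a ≡ -390, b ≡ 385. Check v ∈ {∞, 2, 3, 5, 7, 11, 13, 17}.
v=∞: -390 < 0 and 385 > 0  ⇒  (a,b)_∞ = +1.
v=3: a=3^-5·(≡2), b=3^-2·(≡1) mod 3; (2|3)=-1, (1|3)=+1; (−1)^{-5·-2·1}·(-1)^-2·(+1)^-5 = +1.
v=7: a=7^6·(≡2), b=7^3·(≡3) mod 7; (2|7)=+1, (3|7)=-1; (−1)^{6·3·3}·(+1)^3·(-1)^6 = +1.
v=11: a=11^-2·(≡2), b=11^-1·(≡7) mod 11; (2|11)=-1, (7|11)=-1; (−1)^{-2·-1·5}·(-1)^-1·(-1)^-2 = -1.
v=5: a=5^9·(≡3), b=5^3·(≡3) mod 5; (3|5)=-1, (3|5)=-1; (−1)^{9·3·2}·(-1)^3·(-1)^9 = +1.
v=13: a=13^1·(≡9), b=13^0·(≡6) mod 13; (9|13)=+1, (6|13)=-1; (−1)^{1·0·6}·(+1)^0·(-1)^1 = -1.
v=17: a=17^6·(≡2), b=17^2·(≡11) mod 17; (2|17)=+1, (11|17)=-1; (−1)^{6·2·8}·(+1)^2·(-1)^6 = +1.
v=2: v_2(a)=-27, v_2(b)=-8; units ≡ 5, 1 (mod 8); ε·ε+αω+βω = 0·0+-27·0+-8·1 ≡ 0  ⇒  (a,b)_2 = +1.
(-390, 385 / ℚ) ramifies at {11, 13}: a division algebra.

[11, 13]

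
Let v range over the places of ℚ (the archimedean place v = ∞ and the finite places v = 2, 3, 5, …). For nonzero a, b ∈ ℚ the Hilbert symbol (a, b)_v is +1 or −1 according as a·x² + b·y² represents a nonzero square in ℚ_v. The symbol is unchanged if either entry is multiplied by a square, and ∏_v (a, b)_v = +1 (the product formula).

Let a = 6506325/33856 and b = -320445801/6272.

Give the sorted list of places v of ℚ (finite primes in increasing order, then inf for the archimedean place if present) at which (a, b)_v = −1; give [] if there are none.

[2, 7]

Mod squares: a ≡ 357, b ≡ -2. Check v ∈ {∞, 2, 3, 5, 7, 13, 17, 23}.
v=2: v_2(a)=-6, v_2(b)=-7; units ≡ 5, 7 (mod 8); ε·ε+αω+βω = 0·1+-6·0+-7·1 ≡ 1  ⇒  (a,b)_2 = -1.
v=3: a=3^7·(≡2), b=3^8·(≡1) mod 3; (2|3)=-1, (1|3)=+1; (−1)^{7·8·1}·(-1)^8·(+1)^7 = +1.
v=∞: 357 > 0 and -2 < 0  ⇒  (a,b)_∞ = +1.
v=13: a=13^0·(≡5), b=13^2·(≡2) mod 13; (5|13)=-1, (2|13)=-1; (−1)^{0·2·6}·(-1)^2·(-1)^0 = +1.
v=17: a=17^1·(≡8), b=17^2·(≡1) mod 17; (8|17)=+1, (1|17)=+1; (−1)^{1·2·8}·(+1)^2·(+1)^1 = +1.
v=5: a=5^2·(≡3), b=5^0·(≡2) mod 5; (3|5)=-1, (2|5)=-1; (−1)^{2·0·2}·(-1)^0·(-1)^2 = +1.
v=23: a=23^-2·(≡6), b=23^0·(≡7) mod 23; (6|23)=+1, (7|23)=-1; (−1)^{-2·0·11}·(+1)^0·(-1)^-2 = +1.
v=7: a=7^1·(≡2), b=7^-2·(≡5) mod 7; (2|7)=+1, (5|7)=-1; (−1)^{1·-2·3}·(+1)^-2·(-1)^1 = -1.
|Ram(357, -2)| = 2, even; anisotropic at {2, 7}.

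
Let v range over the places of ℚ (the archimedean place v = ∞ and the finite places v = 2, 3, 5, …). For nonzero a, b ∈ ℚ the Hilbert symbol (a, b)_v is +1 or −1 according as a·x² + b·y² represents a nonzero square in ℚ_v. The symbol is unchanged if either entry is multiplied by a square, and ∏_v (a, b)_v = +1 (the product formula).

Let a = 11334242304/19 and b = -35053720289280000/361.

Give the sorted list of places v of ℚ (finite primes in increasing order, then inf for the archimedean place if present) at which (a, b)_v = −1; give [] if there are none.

(a, b) ≡ (399, -22) mod (ℚ^×)²; places V = {2, 3, 5, 7, 11, 19, ∞}.
(a,b)_7: α=1, u≡2; β=2, v≡3 (mod 7); (2|7)=+1, (3|7)=-1; sign (−1)^0·+1^2·-1^1 = -1.
(a,b)_3: α=3, u≡1; β=8, v≡2 (mod 3); (1|3)=+1, (2|3)=-1; sign (−1)^0·+1^8·-1^3 = -1.
(a,b)_∞: sgn(399)=+, sgn(-22)=−, so +1.
(a,b)_11: α=4, u≡1; β=3, v≡1 (mod 11); (1|11)=+1, (1|11)=+1; sign (−1)^0·+1^3·+1^4 = +1.
(a,b)_2: α=12, β=17; u≡7, v≡5 (mod 8); ε(u)ε(v)=1·0, αω(v)=12·1, βω(u)=17·0; sum ≡ 0  ⇒  +1.
(a,b)_5: α=0, u≡1; β=4, v≡2 (mod 5); (1|5)=+1, (2|5)=-1; sign (−1)^0·+1^4·-1^0 = +1.
(a,b)_19: α=-1, u≡12; β=-2, v≡9 (mod 19); (12|19)=-1, (9|19)=+1; sign (−1)^0·-1^-2·+1^-1 = +1.
(399, -22 / ℚ) ramifies at {3, 7}: a division algebra.

[3, 7]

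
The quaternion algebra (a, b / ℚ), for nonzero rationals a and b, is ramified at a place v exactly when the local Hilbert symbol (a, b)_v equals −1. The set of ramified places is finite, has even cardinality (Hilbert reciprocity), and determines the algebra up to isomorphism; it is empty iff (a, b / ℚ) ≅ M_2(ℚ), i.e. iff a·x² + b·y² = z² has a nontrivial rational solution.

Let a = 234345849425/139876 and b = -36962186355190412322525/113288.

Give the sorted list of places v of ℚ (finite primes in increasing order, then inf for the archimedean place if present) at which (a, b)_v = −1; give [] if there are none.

[]

(a, b) ≡ (33497, -1978) mod (ℚ^×)²; places V = {2, 3, 5, 7, 11, 17, 19, 23, 41, 43, ∞}.
(a,b)_2: α=-2, β=-3; u≡1, v≡3 (mod 8); ε(u)ε(v)=0·1, αω(v)=-2·1, βω(u)=-3·0; sum ≡ 0  ⇒  +1.
(a,b)_3: α=0, u≡2; β=2, v≡2 (mod 3); (2|3)=-1, (2|3)=-1; sign (−1)^0·-1^2·-1^0 = +1.
(a,b)_7: α=0, u≡1; β=-2, v≡3 (mod 7); (1|7)=+1, (3|7)=-1; sign (−1)^0·+1^-2·-1^0 = +1.
(a,b)_17: α=-2, u≡11; β=-2, v≡5 (mod 17); (11|17)=-1, (5|17)=-1; sign (−1)^0·-1^-2·-1^-2 = +1.
(a,b)_∞: sgn(33497)=+, sgn(-1978)=−, so +1.
(a,b)_19: α=1, u≡13; β=2, v≡11 (mod 19); (13|19)=-1, (11|19)=+1; sign (−1)^0·-1^2·+1^1 = +1.
(a,b)_5: α=2, u≡2; β=2, v≡3 (mod 5); (2|5)=-1, (3|5)=-1; sign (−1)^0·-1^2·-1^2 = +1.
(a,b)_23: α=4, u≡12; β=7, v≡18 (mod 23); (12|23)=+1, (18|23)=+1; sign (−1)^0·+1^7·+1^4 = +1.
(a,b)_11: α=-2, u≡6; β=0, v≡2 (mod 11); (6|11)=-1, (2|11)=-1; sign (−1)^0·-1^0·-1^-2 = +1.
(a,b)_41: α=1, u≡34; β=2, v≡40 (mod 41); (34|41)=-1, (40|41)=+1; sign (−1)^0·-1^2·+1^1 = +1.
(a,b)_43: α=1, u≡39; β=3, v≡25 (mod 43); (39|43)=-1, (25|43)=+1; sign (−1)^1·-1^3·+1^1 = +1.
Ram(a, b) = ∅: the form 33497·x² + -1978·y² − z² is isotropic over every ℚ_v, so by Hasse–Minkowski it is isotropic over ℚ.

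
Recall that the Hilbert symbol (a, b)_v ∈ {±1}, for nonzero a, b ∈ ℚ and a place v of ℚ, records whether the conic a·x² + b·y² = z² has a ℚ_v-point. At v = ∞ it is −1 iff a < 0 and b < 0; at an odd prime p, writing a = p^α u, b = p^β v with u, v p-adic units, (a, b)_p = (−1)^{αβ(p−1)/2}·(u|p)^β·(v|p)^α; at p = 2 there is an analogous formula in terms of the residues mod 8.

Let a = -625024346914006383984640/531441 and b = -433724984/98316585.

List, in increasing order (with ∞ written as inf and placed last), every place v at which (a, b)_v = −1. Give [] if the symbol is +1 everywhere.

[7, 19, 37, inf]

(a, b) ≡ (-2833090, -2590) mod (ℚ^×)²; places V = {2, 3, 5, 7, 11, 13, 19, 23, 31, 37, ∞}.
(a,b)_11: α=2, u≡3; β=4, v≡8 (mod 11); (3|11)=+1, (8|11)=-1; sign (−1)^0·+1^4·-1^2 = +1.
(a,b)_5: α=1, u≡2; β=-1, v≡3 (mod 5); (2|5)=-1, (3|5)=-1; sign (−1)^0·-1^-1·-1^1 = +1.
(a,b)_19: α=1, u≡14; β=0, v≡12 (mod 19); (14|19)=-1, (12|19)=-1; sign (−1)^0·-1^0·-1^1 = -1.
(a,b)_31: α=1, u≡12; β=0, v≡2 (mod 31); (12|31)=-1, (2|31)=+1; sign (−1)^0·-1^0·+1^1 = +1.
(a,b)_2: α=21, β=3; u≡7, v≡1 (mod 8); ε(u)ε(v)=1·0, αω(v)=21·0, βω(u)=3·0; sum ≡ 0  ⇒  +1.
(a,b)_3: α=-12, u≡2; β=-12, v≡2 (mod 3); (2|3)=-1, (2|3)=-1; sign (−1)^0·-1^-12·-1^-12 = +1.
(a,b)_13: α=1, u≡6; β=0, v≡3 (mod 13); (6|13)=-1, (3|13)=+1; sign (−1)^0·-1^0·+1^1 = +1.
(a,b)_∞: sgn(-2833090)=−, sgn(-2590)=−, so -1.
(a,b)_23: α=2, u≡9; β=2, v≡18 (mod 23); (9|23)=+1, (18|23)=+1; sign (−1)^0·+1^2·+1^2 = +1.
(a,b)_37: α=3, u≡5; β=-1, v≡26 (mod 37); (5|37)=-1, (26|37)=+1; sign (−1)^0·-1^-1·+1^3 = -1.
(a,b)_7: α=4, u≡5; β=1, v≡4 (mod 7); (5|7)=-1, (4|7)=+1; sign (−1)^0·-1^1·+1^4 = -1.
|Ram(-2833090, -2590)| = 4, even; anisotropic at {7, 19, 37, ∞}.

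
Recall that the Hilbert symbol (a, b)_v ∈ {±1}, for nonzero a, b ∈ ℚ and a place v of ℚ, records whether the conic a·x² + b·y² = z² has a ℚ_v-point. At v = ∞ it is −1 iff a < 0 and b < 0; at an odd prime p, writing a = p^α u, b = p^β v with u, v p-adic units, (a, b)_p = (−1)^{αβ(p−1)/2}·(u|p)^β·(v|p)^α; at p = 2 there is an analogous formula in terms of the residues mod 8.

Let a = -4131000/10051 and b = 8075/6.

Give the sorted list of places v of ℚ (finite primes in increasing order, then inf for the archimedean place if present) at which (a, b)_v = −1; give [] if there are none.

[2, 3, 5, 17]

Mod squares: a ≡ -9690, b ≡ 1938. Check v ∈ {∞, 2, 3, 5, 17, 19, 23}.
v=19: a=19^-1·(≡13), b=19^1·(≡17) mod 19; (13|19)=-1, (17|19)=+1; (−1)^{-1·1·9}·(-1)^1·(+1)^-1 = +1.
v=3: a=3^5·(≡1), b=3^-1·(≡1) mod 3; (1|3)=+1, (1|3)=+1; (−1)^{5·-1·1}·(+1)^-1·(+1)^5 = -1.
v=5: a=5^3·(≡2), b=5^2·(≡3) mod 5; (2|5)=-1, (3|5)=-1; (−1)^{3·2·2}·(-1)^2·(-1)^3 = -1.
v=2: v_2(a)=3, v_2(b)=-1; units ≡ 3, 1 (mod 8); ε·ε+αω+βω = 1·0+3·0+-1·1 ≡ 1  ⇒  (a,b)_2 = -1.
v=17: a=17^1·(≡8), b=17^1·(≡14) mod 17; (8|17)=+1, (14|17)=-1; (−1)^{1·1·8}·(+1)^1·(-1)^1 = -1.
v=23: a=23^-2·(≡4), b=23^0·(≡8) mod 23; (4|23)=+1, (8|23)=+1; (−1)^{-2·0·11}·(+1)^0·(+1)^-2 = +1.
v=∞: -9690 < 0 and 1938 > 0  ⇒  (a,b)_∞ = +1.
(-9690, 1938 / ℚ) ramifies at {2, 3, 5, 17}: a division algebra.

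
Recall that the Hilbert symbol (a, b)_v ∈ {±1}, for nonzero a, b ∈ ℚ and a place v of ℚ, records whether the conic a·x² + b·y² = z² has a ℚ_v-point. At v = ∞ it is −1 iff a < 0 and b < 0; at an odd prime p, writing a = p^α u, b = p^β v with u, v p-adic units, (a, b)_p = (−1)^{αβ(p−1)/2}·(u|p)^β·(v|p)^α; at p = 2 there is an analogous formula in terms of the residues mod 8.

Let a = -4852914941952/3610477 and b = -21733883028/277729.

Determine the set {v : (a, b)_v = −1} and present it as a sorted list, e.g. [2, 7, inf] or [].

[7, 13, 41, inf]

(a, b) ≡ (-34925891, -4989413) mod (ℚ^×)²; places V = {2, 3, 7, 11, 13, 17, 23, 31, 37, 41, ∞}.
(a,b)_17: α=-2, u≡6; β=-2, v≡16 (mod 17); (6|17)=-1, (16|17)=+1; sign (−1)^0·-1^-2·+1^-2 = +1.
(a,b)_41: α=1, u≡15; β=1, v≡10 (mod 41); (15|41)=-1, (10|41)=+1; sign (−1)^0·-1^1·+1^1 = -1.
(a,b)_37: α=1, u≡4; β=1, v≡30 (mod 37); (4|37)=+1, (30|37)=+1; sign (−1)^0·+1^1·+1^1 = +1.
(a,b)_31: α=-2, u≡27; β=-2, v≡22 (mod 31); (27|31)=-1, (22|31)=-1; sign (−1)^0·-1^-2·-1^-2 = +1.
(a,b)_∞: sgn(-34925891)=−, sgn(-4989413)=−, so -1.
(a,b)_7: α=3, u≡6; β=0, v≡6 (mod 7); (6|7)=-1, (6|7)=-1; sign (−1)^0·-1^0·-1^3 = -1.
(a,b)_3: α=2, u≡1; β=2, v≡1 (mod 3); (1|3)=+1, (1|3)=+1; sign (−1)^0·+1^2·+1^2 = +1.
(a,b)_13: α=-1, u≡4; β=1, v≡5 (mod 13); (4|13)=+1, (5|13)=-1; sign (−1)^0·+1^1·-1^-1 = -1.
(a,b)_2: α=12, β=2; u≡5, v≡3 (mod 8); ε(u)ε(v)=0·1, αω(v)=12·1, βω(u)=2·1; sum ≡ 0  ⇒  +1.
(a,b)_11: α=1, u≡3; β=3, v≡6 (mod 11); (3|11)=+1, (6|11)=-1; sign (−1)^1·+1^3·-1^1 = +1.
(a,b)_23: α=1, u≡3; β=1, v≡17 (mod 23); (3|23)=+1, (17|23)=-1; sign (−1)^1·+1^1·-1^1 = +1.
Ram(-34925891, -4989413) = {7, 13, 41, ∞}; no ℚ_7-point on the conic.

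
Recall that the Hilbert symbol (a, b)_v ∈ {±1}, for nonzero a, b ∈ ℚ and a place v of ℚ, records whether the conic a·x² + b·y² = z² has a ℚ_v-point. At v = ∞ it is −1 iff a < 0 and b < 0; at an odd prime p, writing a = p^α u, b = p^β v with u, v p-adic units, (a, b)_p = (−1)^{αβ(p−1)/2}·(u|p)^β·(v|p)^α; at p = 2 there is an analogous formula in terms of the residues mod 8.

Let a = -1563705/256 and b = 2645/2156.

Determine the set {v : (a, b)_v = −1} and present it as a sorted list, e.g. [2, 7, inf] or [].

[2, 11]

Mod squares: a ≡ -2145, b ≡ 55. Check v ∈ {∞, 2, 3, 5, 7, 11, 13, 23}.
v=2: v_2(a)=-8, v_2(b)=-2; units ≡ 7, 7 (mod 8); ε·ε+αω+βω = 1·1+-8·0+-2·0 ≡ 1  ⇒  (a,b)_2 = -1.
v=11: a=11^1·(≡3), b=11^-1·(≡3) mod 11; (3|11)=+1, (3|11)=+1; (−1)^{1·-1·5}·(+1)^-1·(+1)^1 = -1.
v=5: a=5^1·(≡4), b=5^1·(≡4) mod 5; (4|5)=+1, (4|5)=+1; (−1)^{1·1·2}·(+1)^1·(+1)^1 = +1.
v=3: a=3^7·(≡2), b=3^0·(≡1) mod 3; (2|3)=-1, (1|3)=+1; (−1)^{7·0·1}·(-1)^0·(+1)^7 = +1.
v=23: a=23^0·(≡14), b=23^2·(≡3) mod 23; (14|23)=-1, (3|23)=+1; (−1)^{0·2·11}·(-1)^2·(+1)^0 = +1.
v=7: a=7^0·(≡1), b=7^-2·(≡3) mod 7; (1|7)=+1, (3|7)=-1; (−1)^{0·-2·3}·(+1)^-2·(-1)^0 = +1.
v=∞: -2145 < 0 and 55 > 0  ⇒  (a,b)_∞ = +1.
v=13: a=13^1·(≡12), b=13^0·(≡10) mod 13; (12|13)=+1, (10|13)=+1; (−1)^{1·0·6}·(+1)^0·(+1)^1 = +1.
|Ram(-2145, 55)| = 2, even; anisotropic at {2, 11}.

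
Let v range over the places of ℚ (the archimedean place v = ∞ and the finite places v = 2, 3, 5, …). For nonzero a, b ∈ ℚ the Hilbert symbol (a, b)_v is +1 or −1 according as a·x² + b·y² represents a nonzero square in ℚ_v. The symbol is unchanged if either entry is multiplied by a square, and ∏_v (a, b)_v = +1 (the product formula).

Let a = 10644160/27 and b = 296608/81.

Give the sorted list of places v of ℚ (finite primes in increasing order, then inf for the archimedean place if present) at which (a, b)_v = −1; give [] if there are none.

(a, b) ≡ (498945, 18538) mod (ℚ^×)²; places V = {2, 3, 5, 13, 23, 29, 31, 37, ∞}.
(a,b)_13: α=0, u≡7; β=1, v≡9 (mod 13); (7|13)=-1, (9|13)=+1; sign (−1)^0·-1^1·+1^0 = -1.
(a,b)_37: α=1, u≡18; β=0, v≡34 (mod 37); (18|37)=-1, (34|37)=+1; sign (−1)^0·-1^0·+1^1 = +1.
(a,b)_3: α=-3, u≡1; β=-4, v≡1 (mod 3); (1|3)=+1, (1|3)=+1; sign (−1)^0·+1^-4·+1^-3 = +1.
(a,b)_2: α=6, β=5; u≡1, v≡5 (mod 8); ε(u)ε(v)=0·0, αω(v)=6·1, βω(u)=5·0; sum ≡ 0  ⇒  +1.
(a,b)_31: α=1, u≡30; β=1, v≡19 (mod 31); (30|31)=-1, (19|31)=+1; sign (−1)^1·-1^1·+1^1 = +1.
(a,b)_23: α=0, u≡9; β=1, v≡9 (mod 23); (9|23)=+1, (9|23)=+1; sign (−1)^0·+1^1·+1^0 = +1.
(a,b)_∞: sgn(498945)=+, sgn(18538)=+, so +1.
(a,b)_5: α=1, u≡1; β=0, v≡3 (mod 5); (1|5)=+1, (3|5)=-1; sign (−1)^0·+1^0·-1^1 = -1.
(a,b)_29: α=1, u≡21; β=0, v≡20 (mod 29); (21|29)=-1, (20|29)=+1; sign (−1)^0·-1^0·+1^1 = +1.
|Ram(498945, 18538)| = 2, even; anisotropic at {5, 13}.

[5, 13]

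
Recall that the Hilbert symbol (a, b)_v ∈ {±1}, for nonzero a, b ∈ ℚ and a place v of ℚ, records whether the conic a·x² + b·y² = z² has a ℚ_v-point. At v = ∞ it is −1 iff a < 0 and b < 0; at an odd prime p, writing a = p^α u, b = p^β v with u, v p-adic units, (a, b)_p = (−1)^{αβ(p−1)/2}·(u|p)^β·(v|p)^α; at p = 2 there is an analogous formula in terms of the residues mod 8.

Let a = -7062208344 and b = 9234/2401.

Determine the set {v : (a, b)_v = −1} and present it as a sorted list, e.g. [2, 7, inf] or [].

[2, 3]

(a, b) ≡ (-246, 114) mod (ℚ^×)²; places V = {2, 3, 7, 19, 41, 47, ∞}.
(a,b)_47: α=2, u≡18; β=0, v≡29 (mod 47); (18|47)=+1, (29|47)=-1; sign (−1)^0·+1^0·-1^2 = +1.
(a,b)_2: α=3, β=1; u≡5, v≡1 (mod 8); ε(u)ε(v)=0·0, αω(v)=3·0, βω(u)=1·1; sum ≡ 1  ⇒  -1.
(a,b)_∞: sgn(-246)=−, sgn(114)=+, so +1.
(a,b)_41: α=1, u≡11; β=0, v≡20 (mod 41); (11|41)=-1, (20|41)=+1; sign (−1)^0·-1^0·+1^1 = +1.
(a,b)_7: α=0, u≡5; β=-4, v≡1 (mod 7); (5|7)=-1, (1|7)=+1; sign (−1)^0·-1^-4·+1^0 = +1.
(a,b)_19: α=2, u≡9; β=1, v≡7 (mod 19); (9|19)=+1, (7|19)=+1; sign (−1)^0·+1^1·+1^2 = +1.
(a,b)_3: α=3, u≡2; β=5, v≡2 (mod 3); (2|3)=-1, (2|3)=-1; sign (−1)^1·-1^5·-1^3 = -1.
Ram(-246, 114) = {2, 3}; no ℚ_2-point on the conic.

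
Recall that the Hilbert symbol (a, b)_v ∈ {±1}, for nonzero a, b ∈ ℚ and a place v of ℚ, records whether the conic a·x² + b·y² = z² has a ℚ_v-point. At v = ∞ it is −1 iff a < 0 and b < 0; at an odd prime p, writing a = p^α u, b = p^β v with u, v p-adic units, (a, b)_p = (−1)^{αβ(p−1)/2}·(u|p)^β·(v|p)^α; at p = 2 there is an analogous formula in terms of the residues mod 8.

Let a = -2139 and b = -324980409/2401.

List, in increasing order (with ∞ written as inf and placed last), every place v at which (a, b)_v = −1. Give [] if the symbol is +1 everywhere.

Mod squares: a ≡ -2139, b ≡ -2001. Check v ∈ {∞, 2, 3, 7, 13, 23, 29, 31}.
v=13: a=13^0·(≡6), b=13^2·(≡10) mod 13; (6|13)=-1, (10|13)=+1; (−1)^{0·2·6}·(-1)^2·(+1)^0 = +1.
v=2: v_2(a)=0, v_2(b)=0; units ≡ 5, 7 (mod 8); ε·ε+αω+βω = 0·1+0·0+0·1 ≡ 0  ⇒  (a,b)_2 = +1.
v=23: a=23^1·(≡22), b=23^1·(≡11) mod 23; (22|23)=-1, (11|23)=-1; (−1)^{1·1·11}·(-1)^1·(-1)^1 = -1.
v=31: a=31^1·(≡24), b=31^2·(≡14) mod 31; (24|31)=-1, (14|31)=+1; (−1)^{1·2·15}·(-1)^2·(+1)^1 = +1.
v=7: a=7^0·(≡3), b=7^-4·(≡2) mod 7; (3|7)=-1, (2|7)=+1; (−1)^{0·-4·3}·(-1)^-4·(+1)^0 = +1.
v=∞: -2139 < 0 and -2001 < 0  ⇒  (a,b)_∞ = -1.
v=29: a=29^0·(≡7), b=29^1·(≡2) mod 29; (7|29)=+1, (2|29)=-1; (−1)^{0·1·14}·(+1)^1·(-1)^0 = +1.
v=3: a=3^1·(≡1), b=3^1·(≡2) mod 3; (1|3)=+1, (2|3)=-1; (−1)^{1·1·1}·(+1)^1·(-1)^1 = +1.
(-2139, -2001 / ℚ) ramifies at {23, ∞}: a division algebra.

[23, inf]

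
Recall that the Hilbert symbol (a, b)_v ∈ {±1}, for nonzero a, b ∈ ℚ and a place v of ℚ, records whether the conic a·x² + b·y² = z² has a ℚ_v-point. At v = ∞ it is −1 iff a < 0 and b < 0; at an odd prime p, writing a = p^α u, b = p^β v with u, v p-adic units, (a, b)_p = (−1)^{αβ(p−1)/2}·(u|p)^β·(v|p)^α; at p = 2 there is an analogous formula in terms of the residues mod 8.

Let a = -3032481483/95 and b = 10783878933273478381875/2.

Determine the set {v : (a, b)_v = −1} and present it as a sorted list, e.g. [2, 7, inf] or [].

[3, 5, 19, 23, 29, 41]

(a, b) ≡ (-2597965, 76038) mod (ℚ^×)²; places V = {2, 3, 5, 19, 23, 29, 37, 41, ∞}.
(a,b)_29: α=1, u≡24; β=3, v≡18 (mod 29); (24|29)=+1, (18|29)=-1; sign (−1)^0·+1^3·-1^1 = -1.
(a,b)_∞: sgn(-2597965)=−, sgn(76038)=+, so +1.
(a,b)_37: α=2, u≡11; β=0, v≡30 (mod 37); (11|37)=+1, (30|37)=+1; sign (−1)^0·+1^0·+1^2 = +1.
(a,b)_41: α=1, u≡23; β=4, v≡17 (mod 41); (23|41)=+1, (17|41)=-1; sign (−1)^0·+1^4·-1^1 = -1.
(a,b)_3: α=4, u≡2; β=1, v≡2 (mod 3); (2|3)=-1, (2|3)=-1; sign (−1)^0·-1^1·-1^4 = -1.
(a,b)_5: α=-1, u≡3; β=4, v≡3 (mod 5); (3|5)=-1, (3|5)=-1; sign (−1)^0·-1^4·-1^-1 = -1.
(a,b)_19: α=-1, u≡13; β=3, v≡13 (mod 19); (13|19)=-1, (13|19)=-1; sign (−1)^1·-1^3·-1^-1 = -1.
(a,b)_2: α=0, β=-1; u≡3, v≡3 (mod 8); ε(u)ε(v)=1·1, αω(v)=0·1, βω(u)=-1·1; sum ≡ 0  ⇒  +1.
(a,b)_23: α=1, u≡14; β=3, v≡22 (mod 23); (14|23)=-1, (22|23)=-1; sign (−1)^1·-1^3·-1^1 = -1.
Ram(-2597965, 76038) = {3, 5, 19, 23, 29, 41}; no ℚ_3-point on the conic.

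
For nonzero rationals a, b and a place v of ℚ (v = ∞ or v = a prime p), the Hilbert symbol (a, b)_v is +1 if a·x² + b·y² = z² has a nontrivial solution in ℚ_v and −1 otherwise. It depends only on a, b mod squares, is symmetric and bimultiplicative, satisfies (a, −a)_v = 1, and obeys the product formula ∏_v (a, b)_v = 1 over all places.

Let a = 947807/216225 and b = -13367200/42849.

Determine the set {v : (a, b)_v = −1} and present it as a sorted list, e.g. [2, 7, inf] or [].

[2, 31]

(a, b) ≡ (23, -682) mod (ℚ^×)²; places V = {2, 3, 5, 7, 11, 23, 29, 31, ∞}.
(a,b)_2: α=0, β=5; u≡7, v≡3 (mod 8); ε(u)ε(v)=1·1, αω(v)=0·1, βω(u)=5·0; sum ≡ 1  ⇒  -1.
(a,b)_3: α=-2, u≡2; β=-4, v≡2 (mod 3); (2|3)=-1, (2|3)=-1; sign (−1)^0·-1^-4·-1^-2 = +1.
(a,b)_31: α=-2, u≡21; β=1, v≡28 (mod 31); (21|31)=-1, (28|31)=+1; sign (−1)^0·-1^1·+1^-2 = -1.
(a,b)_23: α=1, u≡8; β=-2, v≡18 (mod 23); (8|23)=+1, (18|23)=+1; sign (−1)^0·+1^-2·+1^1 = +1.
(a,b)_∞: sgn(23)=+, sgn(-682)=−, so +1.
(a,b)_11: α=0, u≡4; β=1, v≡9 (mod 11); (4|11)=+1, (9|11)=+1; sign (−1)^0·+1^1·+1^0 = +1.
(a,b)_5: α=-2, u≡3; β=2, v≡3 (mod 5); (3|5)=-1, (3|5)=-1; sign (−1)^0·-1^2·-1^-2 = +1.
(a,b)_7: α=2, u≡1; β=2, v≡2 (mod 7); (1|7)=+1, (2|7)=+1; sign (−1)^0·+1^2·+1^2 = +1.
(a,b)_29: α=2, u≡25; β=0, v≡11 (mod 29); (25|29)=+1, (11|29)=-1; sign (−1)^0·+1^0·-1^2 = +1.
|Ram(23, -682)| = 2, even; anisotropic at {2, 31}.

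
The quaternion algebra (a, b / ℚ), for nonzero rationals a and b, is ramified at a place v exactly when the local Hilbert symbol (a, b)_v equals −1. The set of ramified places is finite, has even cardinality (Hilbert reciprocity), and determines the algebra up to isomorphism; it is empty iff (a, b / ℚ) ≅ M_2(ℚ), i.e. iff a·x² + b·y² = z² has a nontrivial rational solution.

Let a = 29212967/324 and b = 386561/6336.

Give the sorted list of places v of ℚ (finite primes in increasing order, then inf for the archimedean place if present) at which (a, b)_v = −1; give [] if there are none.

(a, b) ≡ (23, 1771) mod (ℚ^×)²; places V = {2, 3, 7, 11, 23, ∞}.
(a,b)_∞: sgn(23)=+, sgn(1771)=+, so +1.
(a,b)_23: α=3, u≡16; β=1, v≡12 (mod 23); (16|23)=+1, (12|23)=+1; sign (−1)^1·+1^1·+1^3 = -1.
(a,b)_3: α=-4, u≡2; β=-2, v≡1 (mod 3); (2|3)=-1, (1|3)=+1; sign (−1)^0·-1^-2·+1^-4 = +1.
(a,b)_2: α=-2, β=-6; u≡7, v≡3 (mod 8); ε(u)ε(v)=1·1, αω(v)=-2·1, βω(u)=-6·0; sum ≡ 1  ⇒  -1.
(a,b)_7: α=4, u≡4; β=5, v≡2 (mod 7); (4|7)=+1, (2|7)=+1; sign (−1)^0·+1^5·+1^4 = +1.
(a,b)_11: α=0, u≡5; β=-1, v≡8 (mod 11); (5|11)=+1, (8|11)=-1; sign (−1)^0·+1^-1·-1^0 = +1.
Ram(23, 1771) = {2, 23}; no ℚ_2-point on the conic.

[2, 23]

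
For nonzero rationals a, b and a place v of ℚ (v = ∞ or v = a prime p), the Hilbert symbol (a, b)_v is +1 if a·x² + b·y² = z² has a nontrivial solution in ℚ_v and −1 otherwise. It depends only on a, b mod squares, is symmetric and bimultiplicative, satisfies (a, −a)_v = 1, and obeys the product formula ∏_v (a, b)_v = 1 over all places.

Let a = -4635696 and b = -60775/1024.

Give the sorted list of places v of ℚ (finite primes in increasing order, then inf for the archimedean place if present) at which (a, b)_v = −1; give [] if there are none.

[3, 17, 23, inf]

(a, b) ≡ (-289731, -2431) mod (ℚ^×)²; places V = {2, 3, 5, 11, 13, 17, 19, 23, ∞}.
(a,b)_∞: sgn(-289731)=−, sgn(-2431)=−, so -1.
(a,b)_13: α=1, u≡11; β=1, v≡7 (mod 13); (11|13)=-1, (7|13)=-1; sign (−1)^0·-1^1·-1^1 = +1.
(a,b)_2: α=4, β=-10; u≡5, v≡1 (mod 8); ε(u)ε(v)=0·0, αω(v)=4·0, βω(u)=-10·1; sum ≡ 0  ⇒  +1.
(a,b)_5: α=0, u≡4; β=2, v≡1 (mod 5); (4|5)=+1, (1|5)=+1; sign (−1)^0·+1^2·+1^0 = +1.
(a,b)_3: α=1, u≡2; β=0, v≡2 (mod 3); (2|3)=-1, (2|3)=-1; sign (−1)^0·-1^0·-1^1 = -1.
(a,b)_11: α=0, u≡1; β=1, v≡8 (mod 11); (1|11)=+1, (8|11)=-1; sign (−1)^0·+1^1·-1^0 = +1.
(a,b)_23: α=1, u≡20; β=0, v≡5 (mod 23); (20|23)=-1, (5|23)=-1; sign (−1)^0·-1^0·-1^1 = -1.
(a,b)_19: α=1, u≡14; β=0, v≡16 (mod 19); (14|19)=-1, (16|19)=+1; sign (−1)^0·-1^0·+1^1 = +1.
(a,b)_17: α=1, u≡9; β=1, v≡3 (mod 17); (9|17)=+1, (3|17)=-1; sign (−1)^0·+1^1·-1^1 = -1.
|Ram(-289731, -2431)| = 4, even; anisotropic at {3, 17, 23, ∞}.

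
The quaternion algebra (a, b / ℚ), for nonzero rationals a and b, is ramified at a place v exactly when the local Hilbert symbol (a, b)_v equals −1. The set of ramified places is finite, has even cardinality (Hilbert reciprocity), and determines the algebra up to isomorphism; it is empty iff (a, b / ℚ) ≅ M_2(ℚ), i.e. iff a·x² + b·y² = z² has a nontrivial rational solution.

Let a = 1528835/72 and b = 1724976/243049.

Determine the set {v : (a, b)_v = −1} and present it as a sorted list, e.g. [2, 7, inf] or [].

[]

Mod squares: a ≡ 70, b ≡ 11. Check v ∈ {∞, 2, 3, 5, 7, 11, 17, 19, 29}.
v=2: v_2(a)=-3, v_2(b)=4; units ≡ 3, 3 (mod 8); ε·ε+αω+βω = 1·1+-3·1+4·1 ≡ 0  ⇒  (a,b)_2 = +1.
v=19: a=19^2·(≡10), b=19^0·(≡4) mod 19; (10|19)=-1, (4|19)=+1; (−1)^{2·0·9}·(-1)^0·(+1)^2 = +1.
v=3: a=3^-2·(≡1), b=3^4·(≡2) mod 3; (1|3)=+1, (2|3)=-1; (−1)^{-2·4·1}·(+1)^4·(-1)^-2 = +1.
v=7: a=7^1·(≡6), b=7^0·(≡4) mod 7; (6|7)=-1, (4|7)=+1; (−1)^{1·0·3}·(-1)^0·(+1)^1 = +1.
v=∞: 70 > 0 and 11 > 0  ⇒  (a,b)_∞ = +1.
v=5: a=5^1·(≡1), b=5^0·(≡4) mod 5; (1|5)=+1, (4|5)=+1; (−1)^{1·0·2}·(+1)^0·(+1)^1 = +1.
v=17: a=17^0·(≡2), b=17^-2·(≡11) mod 17; (2|17)=+1, (11|17)=-1; (−1)^{0·-2·8}·(+1)^-2·(-1)^0 = +1.
v=11: a=11^2·(≡3), b=11^3·(≡5) mod 11; (3|11)=+1, (5|11)=+1; (−1)^{2·3·5}·(+1)^3·(+1)^2 = +1.
v=29: a=29^0·(≡3), b=29^-2·(≡2) mod 29; (3|29)=-1, (2|29)=-1; (−1)^{0·-2·14}·(-1)^-2·(-1)^0 = +1.
Every local symbol is +1, so the conic 70·x² + 11·y² = z² has ℚ_v-points for all v and hence a ℚ-point; (a, b / ℚ) ≅ M_2(ℚ).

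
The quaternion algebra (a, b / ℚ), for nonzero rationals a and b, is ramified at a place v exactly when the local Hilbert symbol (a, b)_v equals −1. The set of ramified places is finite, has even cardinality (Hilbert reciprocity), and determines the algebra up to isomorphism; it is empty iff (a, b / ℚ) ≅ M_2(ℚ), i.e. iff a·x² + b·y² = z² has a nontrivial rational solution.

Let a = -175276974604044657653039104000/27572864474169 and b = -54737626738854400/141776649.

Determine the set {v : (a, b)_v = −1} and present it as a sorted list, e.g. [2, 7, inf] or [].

(a, b) ≡ (-3910, -874) mod (ℚ^×)²; places V = {2, 3, 5, 7, 11, 17, 19, 23, ∞}.
(a,b)_∞: sgn(-3910)=−, sgn(-874)=−, so -1.
(a,b)_3: α=-14, u≡2; β=-10, v≡2 (mod 3); (2|3)=-1, (2|3)=-1; sign (−1)^0·-1^-10·-1^-14 = +1.
(a,b)_2: α=17, β=9; u≡5, v≡3 (mod 8); ε(u)ε(v)=0·1, αω(v)=17·1, βω(u)=9·1; sum ≡ 0  ⇒  +1.
(a,b)_19: α=2, u≡6; β=1, v≡16 (mod 19); (6|19)=+1, (16|19)=+1; sign (−1)^0·+1^1·+1^2 = +1.
(a,b)_17: α=3, u≡2; β=2, v≡3 (mod 17); (2|17)=+1, (3|17)=-1; sign (−1)^0·+1^2·-1^3 = -1.
(a,b)_11: α=6, u≡6; β=2, v≡10 (mod 11); (6|11)=-1, (10|11)=-1; sign (−1)^0·-1^2·-1^6 = +1.
(a,b)_23: α=7, u≡7; β=5, v≡6 (mod 23); (7|23)=-1, (6|23)=+1; sign (−1)^1·-1^5·+1^7 = +1.
(a,b)_5: α=3, u≡2; β=2, v≡1 (mod 5); (2|5)=-1, (1|5)=+1; sign (−1)^0·-1^2·+1^3 = +1.
(a,b)_7: α=-8, u≡5; β=-4, v≡4 (mod 7); (5|7)=-1, (4|7)=+1; sign (−1)^0·-1^-4·+1^-8 = +1.
Ram(-3910, -874) = {17, ∞}; no ℚ_17-point on the conic.

[17, inf]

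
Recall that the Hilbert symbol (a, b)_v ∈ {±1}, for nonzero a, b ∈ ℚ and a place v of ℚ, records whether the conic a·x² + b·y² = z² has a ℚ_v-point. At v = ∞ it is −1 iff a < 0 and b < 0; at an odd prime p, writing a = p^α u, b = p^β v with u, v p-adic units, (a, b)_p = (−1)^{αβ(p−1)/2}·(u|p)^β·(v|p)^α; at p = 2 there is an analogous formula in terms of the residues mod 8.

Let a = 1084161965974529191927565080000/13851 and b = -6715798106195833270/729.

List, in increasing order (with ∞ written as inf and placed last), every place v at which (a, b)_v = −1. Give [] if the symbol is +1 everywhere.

Mod squares: a ≡ 2426053, b ≡ -9430. Check v ∈ {∞, 2, 3, 5, 7, 11, 17, 19, 23, 29, 37, 41}.
v=29: a=29^3·(≡19), b=29^2·(≡6) mod 29; (19|29)=-1, (6|29)=+1; (−1)^{3·2·14}·(-1)^2·(+1)^3 = +1.
v=7: a=7^3·(≡2), b=7^2·(≡6) mod 7; (2|7)=+1, (6|7)=-1; (−1)^{3·2·3}·(+1)^2·(-1)^3 = -1.
v=∞: 2426053 > 0 and -9430 < 0  ⇒  (a,b)_∞ = +1.
v=23: a=23^2·(≡8), b=23^1·(≡12) mod 23; (8|23)=+1, (12|23)=+1; (−1)^{2·1·11}·(+1)^1·(+1)^2 = +1.
v=17: a=17^3·(≡6), b=17^2·(≡7) mod 17; (6|17)=-1, (7|17)=-1; (−1)^{3·2·8}·(-1)^2·(-1)^3 = -1.
v=3: a=3^-6·(≡1), b=3^-6·(≡2) mod 3; (1|3)=+1, (2|3)=-1; (−1)^{-6·-6·1}·(+1)^-6·(-1)^-6 = +1.
v=19: a=19^-1·(≡5), b=19^2·(≡10) mod 19; (5|19)=+1, (10|19)=-1; (−1)^{-1·2·9}·(+1)^2·(-1)^-1 = -1.
v=2: v_2(a)=6, v_2(b)=1; units ≡ 5, 5 (mod 8); ε·ε+αω+βω = 0·0+6·1+1·1 ≡ 1  ⇒  (a,b)_2 = -1.
v=11: a=11^4·(≡4), b=11^2·(≡2) mod 11; (4|11)=+1, (2|11)=-1; (−1)^{4·2·5}·(+1)^2·(-1)^4 = +1.
v=37: a=37^3·(≡20), b=37^2·(≡31) mod 37; (20|37)=-1, (31|37)=-1; (−1)^{3·2·18}·(-1)^2·(-1)^3 = -1.
v=41: a=41^2·(≡36), b=41^1·(≡40) mod 41; (36|41)=+1, (40|41)=+1; (−1)^{2·1·20}·(+1)^1·(+1)^2 = +1.
v=5: a=5^4·(≡3), b=5^1·(≡4) mod 5; (3|5)=-1, (4|5)=+1; (−1)^{4·1·2}·(-1)^1·(+1)^4 = -1.
|Ram(2426053, -9430)| = 6, even; anisotropic at {2, 5, 7, 17, 19, 37}.

[2, 5, 7, 17, 19, 37]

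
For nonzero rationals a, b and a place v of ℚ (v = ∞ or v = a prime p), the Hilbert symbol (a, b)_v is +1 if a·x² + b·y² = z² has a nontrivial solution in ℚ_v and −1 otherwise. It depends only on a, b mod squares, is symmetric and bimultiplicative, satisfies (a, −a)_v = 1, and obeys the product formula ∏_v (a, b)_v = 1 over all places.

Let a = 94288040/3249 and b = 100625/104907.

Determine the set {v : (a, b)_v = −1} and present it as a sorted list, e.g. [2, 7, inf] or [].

(a, b) ≡ (1610, 483) mod (ℚ^×)²; places V = {2, 3, 5, 7, 11, 17, 19, 23, ∞}.
(a,b)_∞: sgn(1610)=+, sgn(483)=+, so +1.
(a,b)_11: α=4, u≡4; β=-2, v≡7 (mod 11); (4|11)=+1, (7|11)=-1; sign (−1)^0·+1^-2·-1^4 = +1.
(a,b)_7: α=1, u≡5; β=1, v≡5 (mod 7); (5|7)=-1, (5|7)=-1; sign (−1)^1·-1^1·-1^1 = -1.
(a,b)_2: α=3, β=0; u≡5, v≡3 (mod 8); ε(u)ε(v)=0·1, αω(v)=3·1, βω(u)=0·1; sum ≡ 1  ⇒  -1.
(a,b)_5: α=1, u≡2; β=4, v≡3 (mod 5); (2|5)=-1, (3|5)=-1; sign (−1)^0·-1^4·-1^1 = -1.
(a,b)_23: α=1, u≡1; β=1, v≡7 (mod 23); (1|23)=+1, (7|23)=-1; sign (−1)^1·+1^1·-1^1 = +1.
(a,b)_17: α=0, u≡11; β=-2, v≡6 (mod 17); (11|17)=-1, (6|17)=-1; sign (−1)^0·-1^-2·-1^0 = +1.
(a,b)_3: α=-2, u≡2; β=-1, v≡2 (mod 3); (2|3)=-1, (2|3)=-1; sign (−1)^0·-1^-1·-1^-2 = -1.
(a,b)_19: α=-2, u≡3; β=0, v≡12 (mod 19); (3|19)=-1, (12|19)=-1; sign (−1)^0·-1^0·-1^-2 = +1.
(1610, 483 / ℚ) ramifies at {2, 3, 5, 7}: a division algebra.

[2, 3, 5, 7]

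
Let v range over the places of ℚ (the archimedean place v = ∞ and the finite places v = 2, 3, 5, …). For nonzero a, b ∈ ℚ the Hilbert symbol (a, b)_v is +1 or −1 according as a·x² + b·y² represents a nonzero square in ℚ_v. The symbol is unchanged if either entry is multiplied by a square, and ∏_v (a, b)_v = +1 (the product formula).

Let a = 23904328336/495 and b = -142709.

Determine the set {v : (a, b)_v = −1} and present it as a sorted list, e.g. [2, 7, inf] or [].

(a, b) ≡ (270655, -142709) mod (ℚ^×)²; places V = {2, 3, 5, 7, 11, 19, 29, 37, ∞}.
(a,b)_29: α=2, u≡21; β=1, v≡9 (mod 29); (21|29)=-1, (9|29)=+1; sign (−1)^0·-1^1·+1^2 = -1.
(a,b)_7: α=1, u≡2; β=1, v≡4 (mod 7); (2|7)=+1, (4|7)=+1; sign (−1)^1·+1^1·+1^1 = -1.
(a,b)_5: α=-1, u≡4; β=0, v≡1 (mod 5); (4|5)=+1, (1|5)=+1; sign (−1)^0·+1^0·+1^-1 = +1.
(a,b)_3: α=-2, u≡1; β=0, v≡1 (mod 3); (1|3)=+1, (1|3)=+1; sign (−1)^0·+1^0·+1^-2 = +1.
(a,b)_11: α=-1, u≡9; β=0, v≡5 (mod 11); (9|11)=+1, (5|11)=+1; sign (−1)^0·+1^0·+1^-1 = +1.
(a,b)_∞: sgn(270655)=+, sgn(-142709)=−, so +1.
(a,b)_37: α=1, u≡27; β=1, v≡28 (mod 37); (27|37)=+1, (28|37)=+1; sign (−1)^0·+1^1·+1^1 = +1.
(a,b)_19: α=3, u≡10; β=1, v≡13 (mod 19); (10|19)=-1, (13|19)=-1; sign (−1)^1·-1^1·-1^3 = -1.
(a,b)_2: α=4, β=0; u≡7, v≡3 (mod 8); ε(u)ε(v)=1·1, αω(v)=4·1, βω(u)=0·0; sum ≡ 1  ⇒  -1.
Ram(270655, -142709) = {2, 7, 19, 29}; no ℚ_2-point on the conic.

[2, 7, 19, 29]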